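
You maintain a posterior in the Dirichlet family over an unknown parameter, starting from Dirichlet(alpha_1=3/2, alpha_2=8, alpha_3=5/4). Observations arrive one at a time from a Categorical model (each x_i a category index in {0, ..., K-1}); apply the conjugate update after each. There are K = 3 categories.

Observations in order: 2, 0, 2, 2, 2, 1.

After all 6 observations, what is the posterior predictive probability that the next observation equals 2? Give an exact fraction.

21/67

obs 1: x=2 → posterior Dirichlet(3/2, 8, 9/4)
obs 2: x=0 → posterior Dirichlet(5/2, 8, 9/4)
obs 3: x=2 → posterior Dirichlet(5/2, 8, 13/4)
obs 4: x=2 → posterior Dirichlet(5/2, 8, 17/4)
obs 5: x=2 → posterior Dirichlet(5/2, 8, 21/4)
obs 6: x=1 → posterior Dirichlet(5/2, 9, 21/4)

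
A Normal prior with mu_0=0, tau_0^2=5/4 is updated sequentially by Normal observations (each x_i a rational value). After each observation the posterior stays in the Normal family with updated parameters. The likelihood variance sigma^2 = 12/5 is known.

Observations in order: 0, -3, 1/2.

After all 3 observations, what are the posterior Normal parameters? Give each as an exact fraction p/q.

obs 1: x=0 → posterior Normal(0, 60/73)
obs 2: x=-3 → posterior Normal(-75/98, 30/49)
obs 3: x=1/2 → posterior Normal(-125/246, 20/41)

mu_0=-125/246, tau_0^2=20/41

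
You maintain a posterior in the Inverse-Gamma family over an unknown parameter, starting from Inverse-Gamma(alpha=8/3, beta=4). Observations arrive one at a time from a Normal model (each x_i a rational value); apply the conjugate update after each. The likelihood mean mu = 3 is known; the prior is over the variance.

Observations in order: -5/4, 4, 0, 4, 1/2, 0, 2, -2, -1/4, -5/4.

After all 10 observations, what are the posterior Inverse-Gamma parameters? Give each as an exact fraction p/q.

alpha=23/3, beta=1711/32

obs 1: x=-5/4 → posterior Inverse-Gamma(19/6, 417/32)
obs 2: x=4 → posterior Inverse-Gamma(11/3, 433/32)
obs 3: x=0 → posterior Inverse-Gamma(25/6, 577/32)
obs 4: x=4 → posterior Inverse-Gamma(14/3, 593/32)
obs 5: x=1/2 → posterior Inverse-Gamma(31/6, 693/32)
obs 6: x=0 → posterior Inverse-Gamma(17/3, 837/32)
obs 7: x=2 → posterior Inverse-Gamma(37/6, 853/32)
obs 8: x=-2 → posterior Inverse-Gamma(20/3, 1253/32)
obs 9: x=-1/4 → posterior Inverse-Gamma(43/6, 711/16)
obs 10: x=-5/4 → posterior Inverse-Gamma(23/3, 1711/32)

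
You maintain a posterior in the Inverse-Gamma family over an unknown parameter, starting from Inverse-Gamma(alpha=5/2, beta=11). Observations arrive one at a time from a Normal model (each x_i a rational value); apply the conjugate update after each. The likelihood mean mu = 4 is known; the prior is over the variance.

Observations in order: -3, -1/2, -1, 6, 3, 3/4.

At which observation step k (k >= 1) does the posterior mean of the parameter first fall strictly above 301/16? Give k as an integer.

obs 1: x=-3 → posterior Inverse-Gamma(3, 71/2)
obs 2: x=-1/2 → posterior Inverse-Gamma(7/2, 365/8)
obs 3: x=-1 → posterior Inverse-Gamma(4, 465/8)
obs 4: x=6 → posterior Inverse-Gamma(9/2, 481/8)
obs 5: x=3 → posterior Inverse-Gamma(5, 485/8)
obs 6: x=3/4 → posterior Inverse-Gamma(11/2, 2109/32)

k = 3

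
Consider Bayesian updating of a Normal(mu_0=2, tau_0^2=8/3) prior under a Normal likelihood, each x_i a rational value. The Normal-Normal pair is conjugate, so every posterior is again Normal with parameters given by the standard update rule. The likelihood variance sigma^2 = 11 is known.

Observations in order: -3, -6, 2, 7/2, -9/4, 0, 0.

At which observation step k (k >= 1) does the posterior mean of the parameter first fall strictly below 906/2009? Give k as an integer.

k = 2

obs 1: x=-3 → posterior Normal(42/41, 88/41)
obs 2: x=-6 → posterior Normal(-6/49, 88/49)
obs 3: x=2 → posterior Normal(10/57, 88/57)
obs 4: x=7/2 → posterior Normal(38/65, 88/65)
obs 5: x=-9/4 → posterior Normal(20/73, 88/73)
obs 6: x=0 → posterior Normal(20/81, 88/81)
obs 7: x=0 → posterior Normal(20/89, 88/89)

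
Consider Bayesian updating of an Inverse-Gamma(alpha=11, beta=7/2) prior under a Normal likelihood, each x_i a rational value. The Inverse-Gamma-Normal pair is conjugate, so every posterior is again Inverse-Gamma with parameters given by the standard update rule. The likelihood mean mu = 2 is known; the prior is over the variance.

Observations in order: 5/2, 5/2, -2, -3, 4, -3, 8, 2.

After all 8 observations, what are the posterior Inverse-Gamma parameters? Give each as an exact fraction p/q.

alpha=15, beta=227/4

obs 1: x=5/2 → posterior Inverse-Gamma(23/2, 29/8)
obs 2: x=5/2 → posterior Inverse-Gamma(12, 15/4)
obs 3: x=-2 → posterior Inverse-Gamma(25/2, 47/4)
obs 4: x=-3 → posterior Inverse-Gamma(13, 97/4)
obs 5: x=4 → posterior Inverse-Gamma(27/2, 105/4)
obs 6: x=-3 → posterior Inverse-Gamma(14, 155/4)
obs 7: x=8 → posterior Inverse-Gamma(29/2, 227/4)
obs 8: x=2 → posterior Inverse-Gamma(15, 227/4)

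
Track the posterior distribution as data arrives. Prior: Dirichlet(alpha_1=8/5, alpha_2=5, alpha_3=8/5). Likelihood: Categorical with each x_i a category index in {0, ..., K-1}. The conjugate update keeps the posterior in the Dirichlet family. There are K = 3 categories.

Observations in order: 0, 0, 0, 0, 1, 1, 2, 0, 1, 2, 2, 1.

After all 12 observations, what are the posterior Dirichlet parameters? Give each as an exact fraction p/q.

obs 1: x=0 → posterior Dirichlet(13/5, 5, 8/5)
obs 2: x=0 → posterior Dirichlet(18/5, 5, 8/5)
obs 3: x=0 → posterior Dirichlet(23/5, 5, 8/5)
obs 4: x=0 → posterior Dirichlet(28/5, 5, 8/5)
obs 5: x=1 → posterior Dirichlet(28/5, 6, 8/5)
obs 6: x=1 → posterior Dirichlet(28/5, 7, 8/5)
obs 7: x=2 → posterior Dirichlet(28/5, 7, 13/5)
obs 8: x=0 → posterior Dirichlet(33/5, 7, 13/5)
obs 9: x=1 → posterior Dirichlet(33/5, 8, 13/5)
obs 10: x=2 → posterior Dirichlet(33/5, 8, 18/5)
obs 11: x=2 → posterior Dirichlet(33/5, 8, 23/5)
obs 12: x=1 → posterior Dirichlet(33/5, 9, 23/5)

alpha_1=33/5, alpha_2=9, alpha_3=23/5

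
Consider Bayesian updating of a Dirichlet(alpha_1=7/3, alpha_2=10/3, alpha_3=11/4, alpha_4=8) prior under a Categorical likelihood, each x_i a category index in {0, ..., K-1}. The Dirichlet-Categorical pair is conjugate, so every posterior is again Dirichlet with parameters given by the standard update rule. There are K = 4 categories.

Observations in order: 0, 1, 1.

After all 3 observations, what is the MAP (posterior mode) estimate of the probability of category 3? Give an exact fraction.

obs 1: x=0 → posterior Dirichlet(10/3, 10/3, 11/4, 8)
obs 2: x=1 → posterior Dirichlet(10/3, 13/3, 11/4, 8)
obs 3: x=1 → posterior Dirichlet(10/3, 16/3, 11/4, 8)

84/185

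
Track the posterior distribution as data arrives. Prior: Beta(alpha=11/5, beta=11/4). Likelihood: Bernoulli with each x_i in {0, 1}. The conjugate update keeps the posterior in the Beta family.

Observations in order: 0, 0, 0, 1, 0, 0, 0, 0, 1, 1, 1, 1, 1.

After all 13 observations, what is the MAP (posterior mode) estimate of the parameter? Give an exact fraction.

144/319

obs 1: x=0 → posterior Beta(11/5, 15/4)
obs 2: x=0 → posterior Beta(11/5, 19/4)
obs 3: x=0 → posterior Beta(11/5, 23/4)
obs 4: x=1 → posterior Beta(16/5, 23/4)
obs 5: x=0 → posterior Beta(16/5, 27/4)
obs 6: x=0 → posterior Beta(16/5, 31/4)
obs 7: x=0 → posterior Beta(16/5, 35/4)
obs 8: x=0 → posterior Beta(16/5, 39/4)
obs 9: x=1 → posterior Beta(21/5, 39/4)
obs 10: x=1 → posterior Beta(26/5, 39/4)
obs 11: x=1 → posterior Beta(31/5, 39/4)
obs 12: x=1 → posterior Beta(36/5, 39/4)
obs 13: x=1 → posterior Beta(41/5, 39/4)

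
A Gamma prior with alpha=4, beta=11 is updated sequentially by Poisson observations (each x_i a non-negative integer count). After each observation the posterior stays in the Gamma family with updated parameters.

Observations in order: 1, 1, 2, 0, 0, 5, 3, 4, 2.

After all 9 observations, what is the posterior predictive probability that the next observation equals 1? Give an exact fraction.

922746880000000000000000000000/2576580875108218291929075869661

obs 1: x=1 → posterior Gamma(5, 12)
obs 2: x=1 → posterior Gamma(6, 13)
obs 3: x=2 → posterior Gamma(8, 14)
obs 4: x=0 → posterior Gamma(8, 15)
obs 5: x=0 → posterior Gamma(8, 16)
obs 6: x=5 → posterior Gamma(13, 17)
obs 7: x=3 → posterior Gamma(16, 18)
obs 8: x=4 → posterior Gamma(20, 19)
obs 9: x=2 → posterior Gamma(22, 20)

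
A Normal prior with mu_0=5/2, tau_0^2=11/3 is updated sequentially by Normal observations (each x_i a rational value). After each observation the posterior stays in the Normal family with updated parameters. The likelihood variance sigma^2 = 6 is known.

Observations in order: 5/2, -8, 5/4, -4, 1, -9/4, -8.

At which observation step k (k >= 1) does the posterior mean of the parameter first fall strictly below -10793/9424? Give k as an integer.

obs 1: x=5/2 → posterior Normal(5/2, 66/29)
obs 2: x=-8 → posterior Normal(-31/80, 33/20)
obs 3: x=5/4 → posterior Normal(-7/204, 22/17)
obs 4: x=-4 → posterior Normal(-183/248, 33/31)
obs 5: x=1 → posterior Normal(-139/292, 66/73)
obs 6: x=-9/4 → posterior Normal(-17/24, 11/14)
obs 7: x=-8 → posterior Normal(-59/38, 66/95)

k = 7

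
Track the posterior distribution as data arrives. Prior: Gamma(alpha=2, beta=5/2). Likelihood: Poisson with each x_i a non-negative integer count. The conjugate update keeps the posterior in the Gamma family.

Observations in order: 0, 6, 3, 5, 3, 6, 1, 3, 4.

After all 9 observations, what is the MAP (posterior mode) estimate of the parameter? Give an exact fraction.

obs 1: x=0 → posterior Gamma(2, 7/2)
obs 2: x=6 → posterior Gamma(8, 9/2)
obs 3: x=3 → posterior Gamma(11, 11/2)
obs 4: x=5 → posterior Gamma(16, 13/2)
obs 5: x=3 → posterior Gamma(19, 15/2)
obs 6: x=6 → posterior Gamma(25, 17/2)
obs 7: x=1 → posterior Gamma(26, 19/2)
obs 8: x=3 → posterior Gamma(29, 21/2)
obs 9: x=4 → posterior Gamma(33, 23/2)

64/23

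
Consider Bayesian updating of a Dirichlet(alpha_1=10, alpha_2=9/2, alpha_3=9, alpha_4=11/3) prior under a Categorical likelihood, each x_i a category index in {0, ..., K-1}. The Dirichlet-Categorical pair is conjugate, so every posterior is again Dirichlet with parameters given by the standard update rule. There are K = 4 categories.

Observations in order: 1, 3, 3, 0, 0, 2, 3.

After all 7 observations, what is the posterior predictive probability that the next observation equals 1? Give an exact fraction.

obs 1: x=1 → posterior Dirichlet(10, 11/2, 9, 11/3)
obs 2: x=3 → posterior Dirichlet(10, 11/2, 9, 14/3)
obs 3: x=3 → posterior Dirichlet(10, 11/2, 9, 17/3)
obs 4: x=0 → posterior Dirichlet(11, 11/2, 9, 17/3)
obs 5: x=0 → posterior Dirichlet(12, 11/2, 9, 17/3)
obs 6: x=2 → posterior Dirichlet(12, 11/2, 10, 17/3)
obs 7: x=3 → posterior Dirichlet(12, 11/2, 10, 20/3)

33/205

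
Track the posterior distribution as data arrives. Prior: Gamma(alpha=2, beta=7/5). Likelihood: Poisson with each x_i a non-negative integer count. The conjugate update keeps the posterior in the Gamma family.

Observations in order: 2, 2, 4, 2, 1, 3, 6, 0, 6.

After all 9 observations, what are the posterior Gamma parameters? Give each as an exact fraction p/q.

alpha=28, beta=52/5

obs 1: x=2 → posterior Gamma(4, 12/5)
obs 2: x=2 → posterior Gamma(6, 17/5)
obs 3: x=4 → posterior Gamma(10, 22/5)
obs 4: x=2 → posterior Gamma(12, 27/5)
obs 5: x=1 → posterior Gamma(13, 32/5)
obs 6: x=3 → posterior Gamma(16, 37/5)
obs 7: x=6 → posterior Gamma(22, 42/5)
obs 8: x=0 → posterior Gamma(22, 47/5)
obs 9: x=6 → posterior Gamma(28, 52/5)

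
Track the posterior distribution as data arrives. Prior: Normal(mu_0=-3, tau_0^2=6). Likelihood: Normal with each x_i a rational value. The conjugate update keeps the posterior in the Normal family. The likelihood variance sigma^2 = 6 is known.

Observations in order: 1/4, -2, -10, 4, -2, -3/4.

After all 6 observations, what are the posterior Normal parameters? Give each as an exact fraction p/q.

obs 1: x=1/4 → posterior Normal(-11/8, 3)
obs 2: x=-2 → posterior Normal(-19/12, 2)
obs 3: x=-10 → posterior Normal(-59/16, 3/2)
obs 4: x=4 → posterior Normal(-43/20, 6/5)
obs 5: x=-2 → posterior Normal(-17/8, 1)
obs 6: x=-3/4 → posterior Normal(-27/14, 6/7)

mu_0=-27/14, tau_0^2=6/7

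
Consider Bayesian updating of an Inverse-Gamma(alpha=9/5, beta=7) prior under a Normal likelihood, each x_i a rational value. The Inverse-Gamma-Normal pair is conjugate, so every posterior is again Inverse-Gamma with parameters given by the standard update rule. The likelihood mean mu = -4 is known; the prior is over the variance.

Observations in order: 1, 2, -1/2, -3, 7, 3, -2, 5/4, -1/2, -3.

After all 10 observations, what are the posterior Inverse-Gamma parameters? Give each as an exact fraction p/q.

obs 1: x=1 → posterior Inverse-Gamma(23/10, 39/2)
obs 2: x=2 → posterior Inverse-Gamma(14/5, 75/2)
obs 3: x=-1/2 → posterior Inverse-Gamma(33/10, 349/8)
obs 4: x=-3 → posterior Inverse-Gamma(19/5, 353/8)
obs 5: x=7 → posterior Inverse-Gamma(43/10, 837/8)
obs 6: x=3 → posterior Inverse-Gamma(24/5, 1033/8)
obs 7: x=-2 → posterior Inverse-Gamma(53/10, 1049/8)
obs 8: x=5/4 → posterior Inverse-Gamma(29/5, 4637/32)
obs 9: x=-1/2 → posterior Inverse-Gamma(63/10, 4833/32)
obs 10: x=-3 → posterior Inverse-Gamma(34/5, 4849/32)

alpha=34/5, beta=4849/32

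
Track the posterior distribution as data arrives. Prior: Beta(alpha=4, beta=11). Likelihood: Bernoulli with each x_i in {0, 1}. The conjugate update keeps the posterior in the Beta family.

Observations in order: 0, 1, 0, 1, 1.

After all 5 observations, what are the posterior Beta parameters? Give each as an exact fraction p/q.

obs 1: x=0 → posterior Beta(4, 12)
obs 2: x=1 → posterior Beta(5, 12)
obs 3: x=0 → posterior Beta(5, 13)
obs 4: x=1 → posterior Beta(6, 13)
obs 5: x=1 → posterior Beta(7, 13)

alpha=7, beta=13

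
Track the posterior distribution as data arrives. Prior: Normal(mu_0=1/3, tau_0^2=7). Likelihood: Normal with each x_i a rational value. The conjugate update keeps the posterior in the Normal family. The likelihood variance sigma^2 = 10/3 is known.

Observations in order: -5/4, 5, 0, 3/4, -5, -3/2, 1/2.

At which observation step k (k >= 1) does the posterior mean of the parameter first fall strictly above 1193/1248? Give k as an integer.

obs 1: x=-5/4 → posterior Normal(-275/372, 70/31)
obs 2: x=5 → posterior Normal(985/624, 35/26)
obs 3: x=0 → posterior Normal(985/876, 70/73)
obs 4: x=3/4 → posterior Normal(587/564, 35/47)
obs 5: x=-5 → posterior Normal(-43/690, 14/23)
obs 6: x=-3/2 → posterior Normal(-29/102, 35/68)
obs 7: x=1/2 → posterior Normal(-169/942, 70/157)

k = 2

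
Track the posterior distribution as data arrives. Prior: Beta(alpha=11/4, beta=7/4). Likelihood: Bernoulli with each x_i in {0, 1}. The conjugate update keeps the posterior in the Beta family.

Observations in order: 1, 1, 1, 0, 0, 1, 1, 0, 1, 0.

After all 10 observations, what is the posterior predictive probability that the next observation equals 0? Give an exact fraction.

23/58

obs 1: x=1 → posterior Beta(15/4, 7/4)
obs 2: x=1 → posterior Beta(19/4, 7/4)
obs 3: x=1 → posterior Beta(23/4, 7/4)
obs 4: x=0 → posterior Beta(23/4, 11/4)
obs 5: x=0 → posterior Beta(23/4, 15/4)
obs 6: x=1 → posterior Beta(27/4, 15/4)
obs 7: x=1 → posterior Beta(31/4, 15/4)
obs 8: x=0 → posterior Beta(31/4, 19/4)
obs 9: x=1 → posterior Beta(35/4, 19/4)
obs 10: x=0 → posterior Beta(35/4, 23/4)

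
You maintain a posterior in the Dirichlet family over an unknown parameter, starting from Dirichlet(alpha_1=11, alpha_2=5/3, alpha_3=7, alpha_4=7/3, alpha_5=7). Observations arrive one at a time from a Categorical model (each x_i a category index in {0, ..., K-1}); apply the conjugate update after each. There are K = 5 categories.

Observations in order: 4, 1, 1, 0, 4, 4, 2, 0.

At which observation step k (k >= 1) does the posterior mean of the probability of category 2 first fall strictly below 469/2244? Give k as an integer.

k = 5

obs 1: x=4 → posterior Dirichlet(11, 5/3, 7, 7/3, 8)
obs 2: x=1 → posterior Dirichlet(11, 8/3, 7, 7/3, 8)
obs 3: x=1 → posterior Dirichlet(11, 11/3, 7, 7/3, 8)
obs 4: x=0 → posterior Dirichlet(12, 11/3, 7, 7/3, 8)
obs 5: x=4 → posterior Dirichlet(12, 11/3, 7, 7/3, 9)
obs 6: x=4 → posterior Dirichlet(12, 11/3, 7, 7/3, 10)
obs 7: x=2 → posterior Dirichlet(12, 11/3, 8, 7/3, 10)
obs 8: x=0 → posterior Dirichlet(13, 11/3, 8, 7/3, 10)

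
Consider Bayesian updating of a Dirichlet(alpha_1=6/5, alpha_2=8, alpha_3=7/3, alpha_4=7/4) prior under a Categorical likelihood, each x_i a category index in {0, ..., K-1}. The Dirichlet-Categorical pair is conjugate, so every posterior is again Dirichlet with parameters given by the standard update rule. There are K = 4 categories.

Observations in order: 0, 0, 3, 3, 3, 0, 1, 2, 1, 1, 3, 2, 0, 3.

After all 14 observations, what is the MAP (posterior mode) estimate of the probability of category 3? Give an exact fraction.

obs 1: x=0 → posterior Dirichlet(11/5, 8, 7/3, 7/4)
obs 2: x=0 → posterior Dirichlet(16/5, 8, 7/3, 7/4)
obs 3: x=3 → posterior Dirichlet(16/5, 8, 7/3, 11/4)
obs 4: x=3 → posterior Dirichlet(16/5, 8, 7/3, 15/4)
obs 5: x=3 → posterior Dirichlet(16/5, 8, 7/3, 19/4)
obs 6: x=0 → posterior Dirichlet(21/5, 8, 7/3, 19/4)
obs 7: x=1 → posterior Dirichlet(21/5, 9, 7/3, 19/4)
obs 8: x=2 → posterior Dirichlet(21/5, 9, 10/3, 19/4)
obs 9: x=1 → posterior Dirichlet(21/5, 10, 10/3, 19/4)
obs 10: x=1 → posterior Dirichlet(21/5, 11, 10/3, 19/4)
obs 11: x=3 → posterior Dirichlet(21/5, 11, 10/3, 23/4)
obs 12: x=2 → posterior Dirichlet(21/5, 11, 13/3, 23/4)
obs 13: x=0 → posterior Dirichlet(26/5, 11, 13/3, 23/4)
obs 14: x=3 → posterior Dirichlet(26/5, 11, 13/3, 27/4)

345/1397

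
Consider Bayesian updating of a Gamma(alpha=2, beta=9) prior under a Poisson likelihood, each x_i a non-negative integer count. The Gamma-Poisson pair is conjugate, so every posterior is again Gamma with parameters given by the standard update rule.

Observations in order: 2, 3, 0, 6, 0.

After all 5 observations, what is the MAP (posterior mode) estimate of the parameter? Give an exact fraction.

obs 1: x=2 → posterior Gamma(4, 10)
obs 2: x=3 → posterior Gamma(7, 11)
obs 3: x=0 → posterior Gamma(7, 12)
obs 4: x=6 → posterior Gamma(13, 13)
obs 5: x=0 → posterior Gamma(13, 14)

6/7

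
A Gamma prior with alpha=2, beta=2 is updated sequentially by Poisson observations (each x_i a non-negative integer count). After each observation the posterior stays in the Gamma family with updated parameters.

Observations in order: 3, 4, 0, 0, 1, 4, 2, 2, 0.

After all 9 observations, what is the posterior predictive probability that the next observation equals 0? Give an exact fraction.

obs 1: x=3 → posterior Gamma(5, 3)
obs 2: x=4 → posterior Gamma(9, 4)
obs 3: x=0 → posterior Gamma(9, 5)
obs 4: x=0 → posterior Gamma(9, 6)
obs 5: x=1 → posterior Gamma(10, 7)
obs 6: x=4 → posterior Gamma(14, 8)
obs 7: x=2 → posterior Gamma(16, 9)
obs 8: x=2 → posterior Gamma(18, 10)
obs 9: x=0 → posterior Gamma(18, 11)

5559917313492231481/26623333280885243904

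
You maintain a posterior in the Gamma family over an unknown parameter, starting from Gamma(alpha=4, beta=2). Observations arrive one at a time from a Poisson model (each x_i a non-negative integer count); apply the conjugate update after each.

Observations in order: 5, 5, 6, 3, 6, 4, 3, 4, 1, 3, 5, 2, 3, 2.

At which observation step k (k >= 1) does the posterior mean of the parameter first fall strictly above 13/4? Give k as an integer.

k = 2

obs 1: x=5 → posterior Gamma(9, 3)
obs 2: x=5 → posterior Gamma(14, 4)
obs 3: x=6 → posterior Gamma(20, 5)
obs 4: x=3 → posterior Gamma(23, 6)
obs 5: x=6 → posterior Gamma(29, 7)
obs 6: x=4 → posterior Gamma(33, 8)
obs 7: x=3 → posterior Gamma(36, 9)
obs 8: x=4 → posterior Gamma(40, 10)
obs 9: x=1 → posterior Gamma(41, 11)
obs 10: x=3 → posterior Gamma(44, 12)
obs 11: x=5 → posterior Gamma(49, 13)
obs 12: x=2 → posterior Gamma(51, 14)
obs 13: x=3 → posterior Gamma(54, 15)
obs 14: x=2 → posterior Gamma(56, 16)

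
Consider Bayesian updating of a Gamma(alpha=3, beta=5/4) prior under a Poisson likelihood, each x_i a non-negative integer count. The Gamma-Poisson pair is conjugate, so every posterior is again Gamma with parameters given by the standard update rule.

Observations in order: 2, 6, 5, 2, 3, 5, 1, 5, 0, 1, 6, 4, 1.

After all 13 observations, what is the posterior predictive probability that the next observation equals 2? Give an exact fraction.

obs 1: x=2 → posterior Gamma(5, 9/4)
obs 2: x=6 → posterior Gamma(11, 13/4)
obs 3: x=5 → posterior Gamma(16, 17/4)
obs 4: x=2 → posterior Gamma(18, 21/4)
obs 5: x=3 → posterior Gamma(21, 25/4)
obs 6: x=5 → posterior Gamma(26, 29/4)
obs 7: x=1 → posterior Gamma(27, 33/4)
obs 8: x=5 → posterior Gamma(32, 37/4)
obs 9: x=0 → posterior Gamma(32, 41/4)
obs 10: x=1 → posterior Gamma(33, 45/4)
obs 11: x=6 → posterior Gamma(39, 49/4)
obs 12: x=4 → posterior Gamma(43, 53/4)
obs 13: x=1 → posterior Gamma(44, 57/4)

2872425852626597670196251335823609331019198523778549096694225323100642722477455840/13340509317144178688070076113471630511479676576153956089835400352764188672534608761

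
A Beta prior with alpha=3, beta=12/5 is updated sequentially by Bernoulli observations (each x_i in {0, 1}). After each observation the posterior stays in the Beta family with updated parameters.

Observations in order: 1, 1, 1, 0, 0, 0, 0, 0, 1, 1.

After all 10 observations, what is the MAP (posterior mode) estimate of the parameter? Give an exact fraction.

35/67

obs 1: x=1 → posterior Beta(4, 12/5)
obs 2: x=1 → posterior Beta(5, 12/5)
obs 3: x=1 → posterior Beta(6, 12/5)
obs 4: x=0 → posterior Beta(6, 17/5)
obs 5: x=0 → posterior Beta(6, 22/5)
obs 6: x=0 → posterior Beta(6, 27/5)
obs 7: x=0 → posterior Beta(6, 32/5)
obs 8: x=0 → posterior Beta(6, 37/5)
obs 9: x=1 → posterior Beta(7, 37/5)
obs 10: x=1 → posterior Beta(8, 37/5)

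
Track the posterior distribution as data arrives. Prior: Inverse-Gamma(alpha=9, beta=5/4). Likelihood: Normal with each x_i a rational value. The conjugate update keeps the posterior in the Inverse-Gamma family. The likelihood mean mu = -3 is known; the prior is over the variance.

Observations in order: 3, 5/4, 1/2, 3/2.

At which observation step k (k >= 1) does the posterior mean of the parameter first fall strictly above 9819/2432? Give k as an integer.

k = 4

obs 1: x=3 → posterior Inverse-Gamma(19/2, 77/4)
obs 2: x=5/4 → posterior Inverse-Gamma(10, 905/32)
obs 3: x=1/2 → posterior Inverse-Gamma(21/2, 1101/32)
obs 4: x=3/2 → posterior Inverse-Gamma(11, 1425/32)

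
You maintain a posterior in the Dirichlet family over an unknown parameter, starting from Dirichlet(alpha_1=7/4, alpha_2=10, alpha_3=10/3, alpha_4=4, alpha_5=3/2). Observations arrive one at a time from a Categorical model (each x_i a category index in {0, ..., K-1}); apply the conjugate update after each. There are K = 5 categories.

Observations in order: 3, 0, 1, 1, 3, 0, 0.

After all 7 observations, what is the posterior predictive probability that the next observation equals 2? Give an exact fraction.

40/331

obs 1: x=3 → posterior Dirichlet(7/4, 10, 10/3, 5, 3/2)
obs 2: x=0 → posterior Dirichlet(11/4, 10, 10/3, 5, 3/2)
obs 3: x=1 → posterior Dirichlet(11/4, 11, 10/3, 5, 3/2)
obs 4: x=1 → posterior Dirichlet(11/4, 12, 10/3, 5, 3/2)
obs 5: x=3 → posterior Dirichlet(11/4, 12, 10/3, 6, 3/2)
obs 6: x=0 → posterior Dirichlet(15/4, 12, 10/3, 6, 3/2)
obs 7: x=0 → posterior Dirichlet(19/4, 12, 10/3, 6, 3/2)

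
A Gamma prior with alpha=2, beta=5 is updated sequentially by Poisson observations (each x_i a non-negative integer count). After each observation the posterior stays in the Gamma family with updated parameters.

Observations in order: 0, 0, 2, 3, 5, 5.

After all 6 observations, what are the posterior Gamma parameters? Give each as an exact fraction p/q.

obs 1: x=0 → posterior Gamma(2, 6)
obs 2: x=0 → posterior Gamma(2, 7)
obs 3: x=2 → posterior Gamma(4, 8)
obs 4: x=3 → posterior Gamma(7, 9)
obs 5: x=5 → posterior Gamma(12, 10)
obs 6: x=5 → posterior Gamma(17, 11)

alpha=17, beta=11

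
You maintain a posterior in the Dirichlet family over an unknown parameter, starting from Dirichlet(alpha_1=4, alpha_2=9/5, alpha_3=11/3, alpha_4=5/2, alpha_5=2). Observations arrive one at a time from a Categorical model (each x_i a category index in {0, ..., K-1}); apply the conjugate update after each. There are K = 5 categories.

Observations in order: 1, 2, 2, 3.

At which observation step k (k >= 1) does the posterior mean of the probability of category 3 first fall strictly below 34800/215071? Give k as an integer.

obs 1: x=1 → posterior Dirichlet(4, 14/5, 11/3, 5/2, 2)
obs 2: x=2 → posterior Dirichlet(4, 14/5, 14/3, 5/2, 2)
obs 3: x=2 → posterior Dirichlet(4, 14/5, 17/3, 5/2, 2)
obs 4: x=3 → posterior Dirichlet(4, 14/5, 17/3, 7/2, 2)

k = 2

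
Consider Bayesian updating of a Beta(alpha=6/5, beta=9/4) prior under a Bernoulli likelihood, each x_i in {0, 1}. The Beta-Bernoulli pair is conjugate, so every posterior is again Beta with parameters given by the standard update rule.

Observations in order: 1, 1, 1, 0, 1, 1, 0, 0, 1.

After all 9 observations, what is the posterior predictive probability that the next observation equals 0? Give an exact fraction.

obs 1: x=1 → posterior Beta(11/5, 9/4)
obs 2: x=1 → posterior Beta(16/5, 9/4)
obs 3: x=1 → posterior Beta(21/5, 9/4)
obs 4: x=0 → posterior Beta(21/5, 13/4)
obs 5: x=1 → posterior Beta(26/5, 13/4)
obs 6: x=1 → posterior Beta(31/5, 13/4)
obs 7: x=0 → posterior Beta(31/5, 17/4)
obs 8: x=0 → posterior Beta(31/5, 21/4)
obs 9: x=1 → posterior Beta(36/5, 21/4)

35/83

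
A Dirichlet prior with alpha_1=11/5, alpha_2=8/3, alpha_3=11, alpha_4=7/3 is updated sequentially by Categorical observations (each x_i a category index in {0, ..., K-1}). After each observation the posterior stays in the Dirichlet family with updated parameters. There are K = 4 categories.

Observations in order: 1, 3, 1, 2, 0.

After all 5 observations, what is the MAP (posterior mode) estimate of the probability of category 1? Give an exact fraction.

obs 1: x=1 → posterior Dirichlet(11/5, 11/3, 11, 7/3)
obs 2: x=3 → posterior Dirichlet(11/5, 11/3, 11, 10/3)
obs 3: x=1 → posterior Dirichlet(11/5, 14/3, 11, 10/3)
obs 4: x=2 → posterior Dirichlet(11/5, 14/3, 12, 10/3)
obs 5: x=0 → posterior Dirichlet(16/5, 14/3, 12, 10/3)

55/288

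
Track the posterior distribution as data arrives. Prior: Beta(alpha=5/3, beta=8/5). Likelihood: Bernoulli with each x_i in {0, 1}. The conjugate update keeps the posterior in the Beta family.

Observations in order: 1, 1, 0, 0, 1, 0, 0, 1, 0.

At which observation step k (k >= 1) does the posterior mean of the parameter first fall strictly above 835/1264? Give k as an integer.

k = 2

obs 1: x=1 → posterior Beta(8/3, 8/5)
obs 2: x=1 → posterior Beta(11/3, 8/5)
obs 3: x=0 → posterior Beta(11/3, 13/5)
obs 4: x=0 → posterior Beta(11/3, 18/5)
obs 5: x=1 → posterior Beta(14/3, 18/5)
obs 6: x=0 → posterior Beta(14/3, 23/5)
obs 7: x=0 → posterior Beta(14/3, 28/5)
obs 8: x=1 → posterior Beta(17/3, 28/5)
obs 9: x=0 → posterior Beta(17/3, 33/5)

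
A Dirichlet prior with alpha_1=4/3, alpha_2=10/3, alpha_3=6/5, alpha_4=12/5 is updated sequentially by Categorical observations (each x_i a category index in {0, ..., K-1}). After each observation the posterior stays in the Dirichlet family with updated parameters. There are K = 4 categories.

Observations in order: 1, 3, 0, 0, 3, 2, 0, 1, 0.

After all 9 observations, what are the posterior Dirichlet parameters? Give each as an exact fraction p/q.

obs 1: x=1 → posterior Dirichlet(4/3, 13/3, 6/5, 12/5)
obs 2: x=3 → posterior Dirichlet(4/3, 13/3, 6/5, 17/5)
obs 3: x=0 → posterior Dirichlet(7/3, 13/3, 6/5, 17/5)
obs 4: x=0 → posterior Dirichlet(10/3, 13/3, 6/5, 17/5)
obs 5: x=3 → posterior Dirichlet(10/3, 13/3, 6/5, 22/5)
obs 6: x=2 → posterior Dirichlet(10/3, 13/3, 11/5, 22/5)
obs 7: x=0 → posterior Dirichlet(13/3, 13/3, 11/5, 22/5)
obs 8: x=1 → posterior Dirichlet(13/3, 16/3, 11/5, 22/5)
obs 9: x=0 → posterior Dirichlet(16/3, 16/3, 11/5, 22/5)

alpha_1=16/3, alpha_2=16/3, alpha_3=11/5, alpha_4=22/5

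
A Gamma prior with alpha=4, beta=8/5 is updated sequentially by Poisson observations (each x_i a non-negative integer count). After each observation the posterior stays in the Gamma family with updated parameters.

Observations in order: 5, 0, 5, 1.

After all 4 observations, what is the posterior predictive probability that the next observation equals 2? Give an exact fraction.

5097655355238390956032000/21757837216088147657274891

obs 1: x=5 → posterior Gamma(9, 13/5)
obs 2: x=0 → posterior Gamma(9, 18/5)
obs 3: x=5 → posterior Gamma(14, 23/5)
obs 4: x=1 → posterior Gamma(15, 28/5)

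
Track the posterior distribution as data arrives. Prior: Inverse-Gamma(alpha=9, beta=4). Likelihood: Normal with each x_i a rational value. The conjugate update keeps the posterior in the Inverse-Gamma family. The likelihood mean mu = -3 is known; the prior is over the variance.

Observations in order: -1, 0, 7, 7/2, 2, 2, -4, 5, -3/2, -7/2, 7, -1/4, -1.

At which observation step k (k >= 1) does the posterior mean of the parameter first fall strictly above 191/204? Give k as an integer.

obs 1: x=-1 → posterior Inverse-Gamma(19/2, 6)
obs 2: x=0 → posterior Inverse-Gamma(10, 21/2)
obs 3: x=7 → posterior Inverse-Gamma(21/2, 121/2)
obs 4: x=7/2 → posterior Inverse-Gamma(11, 653/8)
obs 5: x=2 → posterior Inverse-Gamma(23/2, 753/8)
obs 6: x=2 → posterior Inverse-Gamma(12, 853/8)
obs 7: x=-4 → posterior Inverse-Gamma(25/2, 857/8)
obs 8: x=5 → posterior Inverse-Gamma(13, 1113/8)
obs 9: x=-3/2 → posterior Inverse-Gamma(27/2, 561/4)
obs 10: x=-7/2 → posterior Inverse-Gamma(14, 1123/8)
obs 11: x=7 → posterior Inverse-Gamma(29/2, 1523/8)
obs 12: x=-1/4 → posterior Inverse-Gamma(15, 6213/32)
obs 13: x=-1 → posterior Inverse-Gamma(31/2, 6277/32)

k = 2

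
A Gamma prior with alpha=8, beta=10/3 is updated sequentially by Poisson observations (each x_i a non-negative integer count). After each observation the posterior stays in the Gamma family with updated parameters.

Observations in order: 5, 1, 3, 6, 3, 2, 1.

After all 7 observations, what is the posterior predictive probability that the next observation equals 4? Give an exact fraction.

6467014521462722784963935560525859735798238899745/43222937152090500041963420960699836597860080549888

obs 1: x=5 → posterior Gamma(13, 13/3)
obs 2: x=1 → posterior Gamma(14, 16/3)
obs 3: x=3 → posterior Gamma(17, 19/3)
obs 4: x=6 → posterior Gamma(23, 22/3)
obs 5: x=3 → posterior Gamma(26, 25/3)
obs 6: x=2 → posterior Gamma(28, 28/3)
obs 7: x=1 → posterior Gamma(29, 31/3)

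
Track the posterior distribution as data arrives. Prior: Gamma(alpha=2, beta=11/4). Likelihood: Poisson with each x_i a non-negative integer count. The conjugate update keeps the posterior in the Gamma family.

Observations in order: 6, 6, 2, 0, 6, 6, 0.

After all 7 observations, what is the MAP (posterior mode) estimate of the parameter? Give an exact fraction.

36/13

obs 1: x=6 → posterior Gamma(8, 15/4)
obs 2: x=6 → posterior Gamma(14, 19/4)
obs 3: x=2 → posterior Gamma(16, 23/4)
obs 4: x=0 → posterior Gamma(16, 27/4)
obs 5: x=6 → posterior Gamma(22, 31/4)
obs 6: x=6 → posterior Gamma(28, 35/4)
obs 7: x=0 → posterior Gamma(28, 39/4)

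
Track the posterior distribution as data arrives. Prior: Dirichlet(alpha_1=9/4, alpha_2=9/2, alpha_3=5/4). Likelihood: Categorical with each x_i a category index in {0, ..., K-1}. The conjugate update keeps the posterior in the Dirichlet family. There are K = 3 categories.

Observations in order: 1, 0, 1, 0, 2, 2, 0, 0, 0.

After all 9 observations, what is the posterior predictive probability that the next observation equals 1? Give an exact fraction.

obs 1: x=1 → posterior Dirichlet(9/4, 11/2, 5/4)
obs 2: x=0 → posterior Dirichlet(13/4, 11/2, 5/4)
obs 3: x=1 → posterior Dirichlet(13/4, 13/2, 5/4)
obs 4: x=0 → posterior Dirichlet(17/4, 13/2, 5/4)
obs 5: x=2 → posterior Dirichlet(17/4, 13/2, 9/4)
obs 6: x=2 → posterior Dirichlet(17/4, 13/2, 13/4)
obs 7: x=0 → posterior Dirichlet(21/4, 13/2, 13/4)
obs 8: x=0 → posterior Dirichlet(25/4, 13/2, 13/4)
obs 9: x=0 → posterior Dirichlet(29/4, 13/2, 13/4)

13/34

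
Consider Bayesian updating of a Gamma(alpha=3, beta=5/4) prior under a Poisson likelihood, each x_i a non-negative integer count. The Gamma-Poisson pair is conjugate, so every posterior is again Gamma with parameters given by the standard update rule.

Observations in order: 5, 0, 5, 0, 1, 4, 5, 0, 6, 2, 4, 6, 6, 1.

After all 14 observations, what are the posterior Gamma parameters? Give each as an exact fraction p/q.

obs 1: x=5 → posterior Gamma(8, 9/4)
obs 2: x=0 → posterior Gamma(8, 13/4)
obs 3: x=5 → posterior Gamma(13, 17/4)
obs 4: x=0 → posterior Gamma(13, 21/4)
obs 5: x=1 → posterior Gamma(14, 25/4)
obs 6: x=4 → posterior Gamma(18, 29/4)
obs 7: x=5 → posterior Gamma(23, 33/4)
obs 8: x=0 → posterior Gamma(23, 37/4)
obs 9: x=6 → posterior Gamma(29, 41/4)
obs 10: x=2 → posterior Gamma(31, 45/4)
obs 11: x=4 → posterior Gamma(35, 49/4)
obs 12: x=6 → posterior Gamma(41, 53/4)
obs 13: x=6 → posterior Gamma(47, 57/4)
obs 14: x=1 → posterior Gamma(48, 61/4)

alpha=48, beta=61/4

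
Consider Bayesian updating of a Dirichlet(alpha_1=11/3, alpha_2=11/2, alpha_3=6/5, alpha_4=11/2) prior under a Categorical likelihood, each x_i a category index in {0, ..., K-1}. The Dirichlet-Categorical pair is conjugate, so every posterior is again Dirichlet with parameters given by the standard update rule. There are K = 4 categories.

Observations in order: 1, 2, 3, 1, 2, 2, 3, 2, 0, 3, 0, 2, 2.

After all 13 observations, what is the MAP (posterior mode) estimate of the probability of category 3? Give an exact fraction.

obs 1: x=1 → posterior Dirichlet(11/3, 13/2, 6/5, 11/2)
obs 2: x=2 → posterior Dirichlet(11/3, 13/2, 11/5, 11/2)
obs 3: x=3 → posterior Dirichlet(11/3, 13/2, 11/5, 13/2)
obs 4: x=1 → posterior Dirichlet(11/3, 15/2, 11/5, 13/2)
obs 5: x=2 → posterior Dirichlet(11/3, 15/2, 16/5, 13/2)
obs 6: x=2 → posterior Dirichlet(11/3, 15/2, 21/5, 13/2)
obs 7: x=3 → posterior Dirichlet(11/3, 15/2, 21/5, 15/2)
obs 8: x=2 → posterior Dirichlet(11/3, 15/2, 26/5, 15/2)
obs 9: x=0 → posterior Dirichlet(14/3, 15/2, 26/5, 15/2)
obs 10: x=3 → posterior Dirichlet(14/3, 15/2, 26/5, 17/2)
obs 11: x=0 → posterior Dirichlet(17/3, 15/2, 26/5, 17/2)
obs 12: x=2 → posterior Dirichlet(17/3, 15/2, 31/5, 17/2)
obs 13: x=2 → posterior Dirichlet(17/3, 15/2, 36/5, 17/2)

225/746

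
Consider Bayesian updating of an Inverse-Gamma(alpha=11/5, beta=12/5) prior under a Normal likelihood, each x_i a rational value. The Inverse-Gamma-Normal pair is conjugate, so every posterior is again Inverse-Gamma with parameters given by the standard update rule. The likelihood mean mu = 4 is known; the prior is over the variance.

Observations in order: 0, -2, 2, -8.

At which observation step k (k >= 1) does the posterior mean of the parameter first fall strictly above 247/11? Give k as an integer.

obs 1: x=0 → posterior Inverse-Gamma(27/10, 52/5)
obs 2: x=-2 → posterior Inverse-Gamma(16/5, 142/5)
obs 3: x=2 → posterior Inverse-Gamma(37/10, 152/5)
obs 4: x=-8 → posterior Inverse-Gamma(21/5, 512/5)

k = 4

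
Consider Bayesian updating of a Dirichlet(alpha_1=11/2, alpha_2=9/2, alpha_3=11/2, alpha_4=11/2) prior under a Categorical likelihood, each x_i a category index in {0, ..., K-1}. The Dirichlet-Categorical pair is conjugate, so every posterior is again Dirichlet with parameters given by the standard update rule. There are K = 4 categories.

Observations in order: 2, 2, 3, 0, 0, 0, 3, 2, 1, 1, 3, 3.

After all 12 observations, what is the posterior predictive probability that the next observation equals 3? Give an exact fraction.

19/66

obs 1: x=2 → posterior Dirichlet(11/2, 9/2, 13/2, 11/2)
obs 2: x=2 → posterior Dirichlet(11/2, 9/2, 15/2, 11/2)
obs 3: x=3 → posterior Dirichlet(11/2, 9/2, 15/2, 13/2)
obs 4: x=0 → posterior Dirichlet(13/2, 9/2, 15/2, 13/2)
obs 5: x=0 → posterior Dirichlet(15/2, 9/2, 15/2, 13/2)
obs 6: x=0 → posterior Dirichlet(17/2, 9/2, 15/2, 13/2)
obs 7: x=3 → posterior Dirichlet(17/2, 9/2, 15/2, 15/2)
obs 8: x=2 → posterior Dirichlet(17/2, 9/2, 17/2, 15/2)
obs 9: x=1 → posterior Dirichlet(17/2, 11/2, 17/2, 15/2)
obs 10: x=1 → posterior Dirichlet(17/2, 13/2, 17/2, 15/2)
obs 11: x=3 → posterior Dirichlet(17/2, 13/2, 17/2, 17/2)
obs 12: x=3 → posterior Dirichlet(17/2, 13/2, 17/2, 19/2)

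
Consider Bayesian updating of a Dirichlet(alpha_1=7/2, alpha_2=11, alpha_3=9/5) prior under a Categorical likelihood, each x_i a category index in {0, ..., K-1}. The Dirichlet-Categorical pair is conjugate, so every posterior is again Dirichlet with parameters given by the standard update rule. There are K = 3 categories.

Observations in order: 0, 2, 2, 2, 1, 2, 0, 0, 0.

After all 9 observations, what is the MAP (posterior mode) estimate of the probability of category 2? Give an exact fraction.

obs 1: x=0 → posterior Dirichlet(9/2, 11, 9/5)
obs 2: x=2 → posterior Dirichlet(9/2, 11, 14/5)
obs 3: x=2 → posterior Dirichlet(9/2, 11, 19/5)
obs 4: x=2 → posterior Dirichlet(9/2, 11, 24/5)
obs 5: x=1 → posterior Dirichlet(9/2, 12, 24/5)
obs 6: x=2 → posterior Dirichlet(9/2, 12, 29/5)
obs 7: x=0 → posterior Dirichlet(11/2, 12, 29/5)
obs 8: x=0 → posterior Dirichlet(13/2, 12, 29/5)
obs 9: x=0 → posterior Dirichlet(15/2, 12, 29/5)

48/223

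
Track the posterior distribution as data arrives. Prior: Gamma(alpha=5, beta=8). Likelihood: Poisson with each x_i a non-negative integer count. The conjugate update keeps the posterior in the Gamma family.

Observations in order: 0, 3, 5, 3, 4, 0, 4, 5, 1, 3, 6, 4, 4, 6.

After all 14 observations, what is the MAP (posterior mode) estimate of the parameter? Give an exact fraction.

26/11

obs 1: x=0 → posterior Gamma(5, 9)
obs 2: x=3 → posterior Gamma(8, 10)
obs 3: x=5 → posterior Gamma(13, 11)
obs 4: x=3 → posterior Gamma(16, 12)
obs 5: x=4 → posterior Gamma(20, 13)
obs 6: x=0 → posterior Gamma(20, 14)
obs 7: x=4 → posterior Gamma(24, 15)
obs 8: x=5 → posterior Gamma(29, 16)
obs 9: x=1 → posterior Gamma(30, 17)
obs 10: x=3 → posterior Gamma(33, 18)
obs 11: x=6 → posterior Gamma(39, 19)
obs 12: x=4 → posterior Gamma(43, 20)
obs 13: x=4 → posterior Gamma(47, 21)
obs 14: x=6 → posterior Gamma(53, 22)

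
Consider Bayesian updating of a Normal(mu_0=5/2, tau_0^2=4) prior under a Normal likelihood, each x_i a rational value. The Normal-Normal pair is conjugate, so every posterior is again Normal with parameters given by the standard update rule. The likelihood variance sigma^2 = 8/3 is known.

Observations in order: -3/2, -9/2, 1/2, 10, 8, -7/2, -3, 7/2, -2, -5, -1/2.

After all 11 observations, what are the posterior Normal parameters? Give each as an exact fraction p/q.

mu_0=11/35, tau_0^2=8/35

obs 1: x=-3/2 → posterior Normal(1/10, 8/5)
obs 2: x=-9/2 → posterior Normal(-13/8, 1)
obs 3: x=1/2 → posterior Normal(-23/22, 8/11)
obs 4: x=10 → posterior Normal(37/28, 4/7)
obs 5: x=8 → posterior Normal(5/2, 8/17)
obs 6: x=-7/2 → posterior Normal(8/5, 2/5)
obs 7: x=-3 → posterior Normal(1, 8/23)
obs 8: x=7/2 → posterior Normal(67/52, 4/13)
obs 9: x=-2 → posterior Normal(55/58, 8/29)
obs 10: x=-5 → posterior Normal(25/64, 1/4)
obs 11: x=-1/2 → posterior Normal(11/35, 8/35)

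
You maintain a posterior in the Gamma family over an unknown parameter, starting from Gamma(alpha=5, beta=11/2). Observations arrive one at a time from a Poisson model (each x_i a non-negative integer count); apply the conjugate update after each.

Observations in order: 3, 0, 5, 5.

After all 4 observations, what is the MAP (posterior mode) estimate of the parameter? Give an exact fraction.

34/19

obs 1: x=3 → posterior Gamma(8, 13/2)
obs 2: x=0 → posterior Gamma(8, 15/2)
obs 3: x=5 → posterior Gamma(13, 17/2)
obs 4: x=5 → posterior Gamma(18, 19/2)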